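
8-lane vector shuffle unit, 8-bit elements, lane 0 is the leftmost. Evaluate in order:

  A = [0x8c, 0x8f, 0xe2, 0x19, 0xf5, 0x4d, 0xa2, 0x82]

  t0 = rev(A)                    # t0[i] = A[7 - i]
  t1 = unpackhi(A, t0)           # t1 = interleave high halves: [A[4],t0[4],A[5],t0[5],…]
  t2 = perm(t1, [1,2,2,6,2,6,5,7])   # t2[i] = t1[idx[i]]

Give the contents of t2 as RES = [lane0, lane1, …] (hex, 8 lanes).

RES = [ 0x19  0x4d  0x4d  0x82  0x4d  0x82  0x8f  0x8c ]

  t0: 82 a2 4d f5 19 e2 8f 8c
  t1: f5 19 4d e2 a2 8f 82 8c
  t2: 19 4d 4d 82 4d 82 8f 8c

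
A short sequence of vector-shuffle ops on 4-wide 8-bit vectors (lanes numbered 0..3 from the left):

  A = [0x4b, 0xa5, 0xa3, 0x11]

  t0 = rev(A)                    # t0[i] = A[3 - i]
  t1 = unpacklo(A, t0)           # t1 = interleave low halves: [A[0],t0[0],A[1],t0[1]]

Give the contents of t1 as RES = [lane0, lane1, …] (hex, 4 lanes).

RES = [ 0x4b  0x11  0xa5  0xa3 ]

  t0: 11 a3 a5 4b
  t1: 4b 11 a5 a3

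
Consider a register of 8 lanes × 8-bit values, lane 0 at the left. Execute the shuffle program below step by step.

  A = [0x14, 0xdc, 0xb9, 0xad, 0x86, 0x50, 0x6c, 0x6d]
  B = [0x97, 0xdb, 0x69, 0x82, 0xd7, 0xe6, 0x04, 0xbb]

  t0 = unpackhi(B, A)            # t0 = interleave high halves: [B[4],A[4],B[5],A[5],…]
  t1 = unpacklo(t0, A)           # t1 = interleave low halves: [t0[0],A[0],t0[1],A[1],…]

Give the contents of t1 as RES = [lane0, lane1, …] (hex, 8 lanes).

→ t0 |d7|86|e6|50|04|6c|bb|6d|
→ t1 |d7|14|86|dc|e6|b9|50|ad|

RES = [0xd7, 0x14, 0x86, 0xdc, 0xe6, 0xb9, 0x50, 0xad]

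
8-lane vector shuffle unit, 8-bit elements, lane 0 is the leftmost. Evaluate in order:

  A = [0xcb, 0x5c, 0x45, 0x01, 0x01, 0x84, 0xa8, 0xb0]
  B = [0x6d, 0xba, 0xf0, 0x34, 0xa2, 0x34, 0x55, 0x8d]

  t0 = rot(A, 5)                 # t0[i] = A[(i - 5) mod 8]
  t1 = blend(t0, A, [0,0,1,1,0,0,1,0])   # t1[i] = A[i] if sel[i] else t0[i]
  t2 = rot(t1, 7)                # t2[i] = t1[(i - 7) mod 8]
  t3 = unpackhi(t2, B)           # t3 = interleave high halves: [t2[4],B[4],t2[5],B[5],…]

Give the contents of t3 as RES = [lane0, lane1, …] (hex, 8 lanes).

→ t0 |01|01|84|a8|b0|cb|5c|45|
→ t1 |01|01|45|01|b0|cb|a8|45|
→ t2 |01|45|01|b0|cb|a8|45|01|
→ t3 |cb|a2|a8|34|45|55|01|8d|

RES = [0xcb, 0xa2, 0xa8, 0x34, 0x45, 0x55, 0x01, 0x8d]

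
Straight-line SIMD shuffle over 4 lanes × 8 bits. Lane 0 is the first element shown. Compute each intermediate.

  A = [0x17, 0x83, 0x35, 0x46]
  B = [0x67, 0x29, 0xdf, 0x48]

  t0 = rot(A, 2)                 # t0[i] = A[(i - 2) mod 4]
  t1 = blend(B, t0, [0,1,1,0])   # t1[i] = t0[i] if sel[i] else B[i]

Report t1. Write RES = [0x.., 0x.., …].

t0 = [0x35, 0x46, 0x17, 0x83]
t1 = [0x67, 0x46, 0x17, 0x48]

RES = [0x67, 0x46, 0x17, 0x48]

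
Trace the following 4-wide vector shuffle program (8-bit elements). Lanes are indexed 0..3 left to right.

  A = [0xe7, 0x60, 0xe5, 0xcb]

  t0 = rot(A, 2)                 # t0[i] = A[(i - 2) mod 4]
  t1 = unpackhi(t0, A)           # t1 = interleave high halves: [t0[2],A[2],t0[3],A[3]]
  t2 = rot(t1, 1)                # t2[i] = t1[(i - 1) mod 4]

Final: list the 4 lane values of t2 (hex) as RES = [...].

RES = [ 0xcb  0xe7  0xe5  0x60 ]

t0 = [0xe5, 0xcb, 0xe7, 0x60]
t1 = [0xe7, 0xe5, 0x60, 0xcb]
t2 = [0xcb, 0xe7, 0xe5, 0x60]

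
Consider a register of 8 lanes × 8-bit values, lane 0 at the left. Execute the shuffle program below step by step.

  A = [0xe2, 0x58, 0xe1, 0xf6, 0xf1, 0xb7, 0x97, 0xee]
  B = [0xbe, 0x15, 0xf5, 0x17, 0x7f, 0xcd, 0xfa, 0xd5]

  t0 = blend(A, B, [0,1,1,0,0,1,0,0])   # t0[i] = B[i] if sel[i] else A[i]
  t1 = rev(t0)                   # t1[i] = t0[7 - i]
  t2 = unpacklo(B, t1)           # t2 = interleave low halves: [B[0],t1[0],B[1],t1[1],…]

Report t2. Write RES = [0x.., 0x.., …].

t0 = [0xe2, 0x15, 0xf5, 0xf6, 0xf1, 0xcd, 0x97, 0xee]
t1 = [0xee, 0x97, 0xcd, 0xf1, 0xf6, 0xf5, 0x15, 0xe2]
t2 = [0xbe, 0xee, 0x15, 0x97, 0xf5, 0xcd, 0x17, 0xf1]

RES = [ 0xbe  0xee  0x15  0x97  0xf5  0xcd  0x17  0xf1 ]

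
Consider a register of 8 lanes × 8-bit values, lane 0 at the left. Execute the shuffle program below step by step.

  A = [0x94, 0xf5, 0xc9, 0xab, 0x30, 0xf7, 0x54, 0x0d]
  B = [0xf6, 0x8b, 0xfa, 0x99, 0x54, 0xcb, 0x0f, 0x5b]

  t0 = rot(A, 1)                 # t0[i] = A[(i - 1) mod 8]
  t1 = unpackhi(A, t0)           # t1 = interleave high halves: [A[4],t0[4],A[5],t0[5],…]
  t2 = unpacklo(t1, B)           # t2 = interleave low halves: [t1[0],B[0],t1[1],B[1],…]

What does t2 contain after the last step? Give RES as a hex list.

RES = [ 0x30  0xf6  0xab  0x8b  0xf7  0xfa  0x30  0x99 ]

t0 = [0x0d, 0x94, 0xf5, 0xc9, 0xab, 0x30, 0xf7, 0x54]
t1 = [0x30, 0xab, 0xf7, 0x30, 0x54, 0xf7, 0x0d, 0x54]
t2 = [0x30, 0xf6, 0xab, 0x8b, 0xf7, 0xfa, 0x30, 0x99]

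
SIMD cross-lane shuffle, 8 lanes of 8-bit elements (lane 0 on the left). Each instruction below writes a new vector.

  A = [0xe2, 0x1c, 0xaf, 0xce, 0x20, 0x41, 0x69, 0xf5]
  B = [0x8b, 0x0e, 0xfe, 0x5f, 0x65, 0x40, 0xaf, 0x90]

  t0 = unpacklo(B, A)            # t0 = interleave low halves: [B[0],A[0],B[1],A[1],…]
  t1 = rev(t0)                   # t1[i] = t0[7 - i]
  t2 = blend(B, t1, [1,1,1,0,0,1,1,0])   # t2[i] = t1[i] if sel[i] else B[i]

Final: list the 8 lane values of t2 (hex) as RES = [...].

→ t0 |8b|e2|0e|1c|fe|af|5f|ce|
→ t1 |ce|5f|af|fe|1c|0e|e2|8b|
→ t2 |ce|5f|af|5f|65|0e|e2|90|

RES = [0xce, 0x5f, 0xaf, 0x5f, 0x65, 0x0e, 0xe2, 0x90]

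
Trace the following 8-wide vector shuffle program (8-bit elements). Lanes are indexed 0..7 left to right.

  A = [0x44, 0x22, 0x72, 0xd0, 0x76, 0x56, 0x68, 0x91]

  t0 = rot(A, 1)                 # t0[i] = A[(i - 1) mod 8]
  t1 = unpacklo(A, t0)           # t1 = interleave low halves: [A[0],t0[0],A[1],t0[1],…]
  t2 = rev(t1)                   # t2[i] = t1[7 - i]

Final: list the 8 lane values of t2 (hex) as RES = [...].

t0 = [0x91, 0x44, 0x22, 0x72, 0xd0, 0x76, 0x56, 0x68]
t1 = [0x44, 0x91, 0x22, 0x44, 0x72, 0x22, 0xd0, 0x72]
t2 = [0x72, 0xd0, 0x22, 0x72, 0x44, 0x22, 0x91, 0x44]

RES = [0x72, 0xd0, 0x22, 0x72, 0x44, 0x22, 0x91, 0x44]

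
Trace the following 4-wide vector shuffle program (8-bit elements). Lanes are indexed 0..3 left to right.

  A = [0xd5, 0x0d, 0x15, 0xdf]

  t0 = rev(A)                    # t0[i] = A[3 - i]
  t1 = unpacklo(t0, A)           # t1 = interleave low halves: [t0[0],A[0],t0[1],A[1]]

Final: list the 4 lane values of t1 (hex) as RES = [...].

RES = [0xdf, 0xd5, 0x15, 0x0d]

→ t0 |df|15|0d|d5|
→ t1 |df|d5|15|0d|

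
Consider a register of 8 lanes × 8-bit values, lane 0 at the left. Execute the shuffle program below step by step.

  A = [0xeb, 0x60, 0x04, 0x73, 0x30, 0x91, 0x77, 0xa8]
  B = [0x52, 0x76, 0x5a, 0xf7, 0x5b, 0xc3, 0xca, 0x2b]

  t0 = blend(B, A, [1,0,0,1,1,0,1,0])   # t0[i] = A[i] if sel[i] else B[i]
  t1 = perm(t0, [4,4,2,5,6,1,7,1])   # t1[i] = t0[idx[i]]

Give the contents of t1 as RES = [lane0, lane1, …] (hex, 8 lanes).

RES = [ 0x30  0x30  0x5a  0xc3  0x77  0x76  0x2b  0x76 ]

→ t0 |eb|76|5a|73|30|c3|77|2b|
→ t1 |30|30|5a|c3|77|76|2b|76|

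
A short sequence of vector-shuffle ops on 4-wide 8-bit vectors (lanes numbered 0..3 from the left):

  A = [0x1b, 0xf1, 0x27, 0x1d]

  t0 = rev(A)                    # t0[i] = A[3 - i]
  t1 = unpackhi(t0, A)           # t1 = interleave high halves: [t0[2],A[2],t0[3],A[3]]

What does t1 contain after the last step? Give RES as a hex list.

→ t0 |1d|27|f1|1b|
→ t1 |f1|27|1b|1d|

RES = [ 0xf1  0x27  0x1b  0x1d ]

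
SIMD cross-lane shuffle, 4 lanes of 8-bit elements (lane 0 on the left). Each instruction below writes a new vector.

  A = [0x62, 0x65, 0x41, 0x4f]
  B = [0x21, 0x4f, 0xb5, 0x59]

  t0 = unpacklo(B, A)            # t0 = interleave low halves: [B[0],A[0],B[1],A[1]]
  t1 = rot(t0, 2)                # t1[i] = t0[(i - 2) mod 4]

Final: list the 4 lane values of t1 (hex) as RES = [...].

RES = [0x4f, 0x65, 0x21, 0x62]

t0 = [0x21, 0x62, 0x4f, 0x65]
t1 = [0x4f, 0x65, 0x21, 0x62]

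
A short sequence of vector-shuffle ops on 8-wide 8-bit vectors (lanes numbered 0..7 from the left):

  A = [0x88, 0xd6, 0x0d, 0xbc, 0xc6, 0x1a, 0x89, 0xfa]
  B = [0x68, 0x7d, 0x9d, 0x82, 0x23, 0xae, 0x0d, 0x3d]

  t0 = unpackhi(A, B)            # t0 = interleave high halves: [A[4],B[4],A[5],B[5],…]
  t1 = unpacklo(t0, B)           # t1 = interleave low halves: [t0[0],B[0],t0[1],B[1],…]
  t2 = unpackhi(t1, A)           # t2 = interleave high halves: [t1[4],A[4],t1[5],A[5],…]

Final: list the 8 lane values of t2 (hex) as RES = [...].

RES = [ 0x1a  0xc6  0x9d  0x1a  0xae  0x89  0x82  0xfa ]

t0 = [0xc6, 0x23, 0x1a, 0xae, 0x89, 0x0d, 0xfa, 0x3d]
t1 = [0xc6, 0x68, 0x23, 0x7d, 0x1a, 0x9d, 0xae, 0x82]
t2 = [0x1a, 0xc6, 0x9d, 0x1a, 0xae, 0x89, 0x82, 0xfa]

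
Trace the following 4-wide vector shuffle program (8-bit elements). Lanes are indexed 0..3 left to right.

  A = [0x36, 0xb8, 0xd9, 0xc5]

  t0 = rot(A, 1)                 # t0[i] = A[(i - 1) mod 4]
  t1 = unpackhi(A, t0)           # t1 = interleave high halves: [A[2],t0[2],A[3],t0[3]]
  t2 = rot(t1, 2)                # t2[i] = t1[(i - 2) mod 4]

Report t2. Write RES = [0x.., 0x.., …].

→ t0 |c5|36|b8|d9|
→ t1 |d9|b8|c5|d9|
→ t2 |c5|d9|d9|b8|

RES = [ 0xc5  0xd9  0xd9  0xb8 ]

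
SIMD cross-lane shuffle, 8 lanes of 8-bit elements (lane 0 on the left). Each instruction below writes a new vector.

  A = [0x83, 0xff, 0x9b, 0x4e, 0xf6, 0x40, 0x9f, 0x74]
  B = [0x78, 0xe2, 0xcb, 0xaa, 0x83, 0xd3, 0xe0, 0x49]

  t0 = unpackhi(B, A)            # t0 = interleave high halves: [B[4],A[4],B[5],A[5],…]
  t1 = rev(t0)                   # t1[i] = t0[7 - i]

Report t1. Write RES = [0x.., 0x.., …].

RES = [0x74, 0x49, 0x9f, 0xe0, 0x40, 0xd3, 0xf6, 0x83]

t0 = [0x83, 0xf6, 0xd3, 0x40, 0xe0, 0x9f, 0x49, 0x74]
t1 = [0x74, 0x49, 0x9f, 0xe0, 0x40, 0xd3, 0xf6, 0x83]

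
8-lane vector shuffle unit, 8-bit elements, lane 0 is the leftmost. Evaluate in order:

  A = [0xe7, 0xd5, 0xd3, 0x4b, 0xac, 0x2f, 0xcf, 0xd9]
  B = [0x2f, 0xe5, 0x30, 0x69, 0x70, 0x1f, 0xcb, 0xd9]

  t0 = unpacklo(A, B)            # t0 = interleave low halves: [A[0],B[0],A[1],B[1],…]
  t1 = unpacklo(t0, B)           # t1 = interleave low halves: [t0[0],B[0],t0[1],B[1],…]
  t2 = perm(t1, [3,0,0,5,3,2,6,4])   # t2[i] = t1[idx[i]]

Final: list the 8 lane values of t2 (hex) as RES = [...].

→ t0 |e7|2f|d5|e5|d3|30|4b|69|
→ t1 |e7|2f|2f|e5|d5|30|e5|69|
→ t2 |e5|e7|e7|30|e5|2f|e5|d5|

RES = [ 0xe5  0xe7  0xe7  0x30  0xe5  0x2f  0xe5  0xd5 ]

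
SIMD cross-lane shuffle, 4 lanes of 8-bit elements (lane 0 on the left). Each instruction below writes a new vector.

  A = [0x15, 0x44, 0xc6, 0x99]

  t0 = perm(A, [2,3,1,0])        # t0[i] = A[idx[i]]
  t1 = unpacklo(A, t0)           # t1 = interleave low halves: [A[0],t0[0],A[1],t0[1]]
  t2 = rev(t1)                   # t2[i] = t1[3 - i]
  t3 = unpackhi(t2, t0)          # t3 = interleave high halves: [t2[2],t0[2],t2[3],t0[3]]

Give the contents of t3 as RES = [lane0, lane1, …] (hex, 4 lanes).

→ t0 |c6|99|44|15|
→ t1 |15|c6|44|99|
→ t2 |99|44|c6|15|
→ t3 |c6|44|15|15|

RES = [0xc6, 0x44, 0x15, 0x15]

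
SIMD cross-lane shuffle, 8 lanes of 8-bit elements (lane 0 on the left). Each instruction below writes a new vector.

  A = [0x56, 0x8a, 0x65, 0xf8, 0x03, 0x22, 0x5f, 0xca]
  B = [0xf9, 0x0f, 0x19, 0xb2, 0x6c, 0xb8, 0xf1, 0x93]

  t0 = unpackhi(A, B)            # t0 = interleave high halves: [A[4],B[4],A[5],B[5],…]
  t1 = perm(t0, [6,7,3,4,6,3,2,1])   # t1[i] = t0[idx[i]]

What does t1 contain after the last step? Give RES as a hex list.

RES = [ 0xca  0x93  0xb8  0x5f  0xca  0xb8  0x22  0x6c ]

→ t0 |03|6c|22|b8|5f|f1|ca|93|
→ t1 |ca|93|b8|5f|ca|b8|22|6c|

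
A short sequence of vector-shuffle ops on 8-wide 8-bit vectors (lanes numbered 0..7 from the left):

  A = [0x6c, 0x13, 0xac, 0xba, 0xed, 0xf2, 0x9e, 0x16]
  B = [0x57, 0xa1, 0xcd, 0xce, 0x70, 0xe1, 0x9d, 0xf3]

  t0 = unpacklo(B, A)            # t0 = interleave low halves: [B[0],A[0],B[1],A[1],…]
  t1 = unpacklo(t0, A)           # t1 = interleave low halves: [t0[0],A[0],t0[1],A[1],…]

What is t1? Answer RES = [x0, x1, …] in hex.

RES = [0x57, 0x6c, 0x6c, 0x13, 0xa1, 0xac, 0x13, 0xba]

→ t0 |57|6c|a1|13|cd|ac|ce|ba|
→ t1 |57|6c|6c|13|a1|ac|13|ba|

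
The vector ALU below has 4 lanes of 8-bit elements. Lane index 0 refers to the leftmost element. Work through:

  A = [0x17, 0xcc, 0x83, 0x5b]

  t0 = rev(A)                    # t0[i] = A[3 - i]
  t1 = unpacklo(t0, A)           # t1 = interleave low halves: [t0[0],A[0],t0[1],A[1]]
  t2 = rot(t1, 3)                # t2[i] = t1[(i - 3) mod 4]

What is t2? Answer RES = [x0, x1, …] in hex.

RES = [ 0x17  0x83  0xcc  0x5b ]

→ t0 |5b|83|cc|17|
→ t1 |5b|17|83|cc|
→ t2 |17|83|cc|5b|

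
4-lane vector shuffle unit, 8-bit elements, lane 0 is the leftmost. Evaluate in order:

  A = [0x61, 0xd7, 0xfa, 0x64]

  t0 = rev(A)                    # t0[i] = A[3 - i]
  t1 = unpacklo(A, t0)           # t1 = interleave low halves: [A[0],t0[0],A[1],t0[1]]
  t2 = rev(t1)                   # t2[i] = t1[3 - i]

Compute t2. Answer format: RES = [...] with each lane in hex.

RES = [0xfa, 0xd7, 0x64, 0x61]

  t0: 64 fa d7 61
  t1: 61 64 d7 fa
  t2: fa d7 64 61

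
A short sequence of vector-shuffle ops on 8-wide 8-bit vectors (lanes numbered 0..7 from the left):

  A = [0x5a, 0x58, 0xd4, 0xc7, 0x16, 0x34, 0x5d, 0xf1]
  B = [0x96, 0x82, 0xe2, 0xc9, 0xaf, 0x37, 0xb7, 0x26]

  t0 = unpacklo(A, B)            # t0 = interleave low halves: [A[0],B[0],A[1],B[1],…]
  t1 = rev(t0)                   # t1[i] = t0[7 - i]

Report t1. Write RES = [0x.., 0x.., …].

RES = [0xc9, 0xc7, 0xe2, 0xd4, 0x82, 0x58, 0x96, 0x5a]

t0 = [0x5a, 0x96, 0x58, 0x82, 0xd4, 0xe2, 0xc7, 0xc9]
t1 = [0xc9, 0xc7, 0xe2, 0xd4, 0x82, 0x58, 0x96, 0x5a]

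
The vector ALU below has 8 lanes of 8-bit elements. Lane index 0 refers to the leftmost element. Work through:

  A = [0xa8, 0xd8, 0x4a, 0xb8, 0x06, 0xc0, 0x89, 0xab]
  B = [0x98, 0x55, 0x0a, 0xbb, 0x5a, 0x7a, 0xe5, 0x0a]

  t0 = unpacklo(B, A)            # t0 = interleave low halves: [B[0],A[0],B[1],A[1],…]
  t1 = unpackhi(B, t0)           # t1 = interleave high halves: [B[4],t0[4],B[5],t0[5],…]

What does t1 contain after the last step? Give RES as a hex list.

RES = [0x5a, 0x0a, 0x7a, 0x4a, 0xe5, 0xbb, 0x0a, 0xb8]

  t0: 98 a8 55 d8 0a 4a bb b8
  t1: 5a 0a 7a 4a e5 bb 0a b8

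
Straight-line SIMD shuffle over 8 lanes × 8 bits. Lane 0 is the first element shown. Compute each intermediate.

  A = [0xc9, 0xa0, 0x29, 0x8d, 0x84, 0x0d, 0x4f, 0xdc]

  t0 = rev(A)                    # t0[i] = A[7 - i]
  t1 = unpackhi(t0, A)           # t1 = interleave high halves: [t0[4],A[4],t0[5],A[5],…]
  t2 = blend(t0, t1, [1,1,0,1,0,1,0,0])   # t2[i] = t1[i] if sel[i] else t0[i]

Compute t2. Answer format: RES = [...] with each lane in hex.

t0 = [0xdc, 0x4f, 0x0d, 0x84, 0x8d, 0x29, 0xa0, 0xc9]
t1 = [0x8d, 0x84, 0x29, 0x0d, 0xa0, 0x4f, 0xc9, 0xdc]
t2 = [0x8d, 0x84, 0x0d, 0x0d, 0x8d, 0x4f, 0xa0, 0xc9]

RES = [0x8d, 0x84, 0x0d, 0x0d, 0x8d, 0x4f, 0xa0, 0xc9]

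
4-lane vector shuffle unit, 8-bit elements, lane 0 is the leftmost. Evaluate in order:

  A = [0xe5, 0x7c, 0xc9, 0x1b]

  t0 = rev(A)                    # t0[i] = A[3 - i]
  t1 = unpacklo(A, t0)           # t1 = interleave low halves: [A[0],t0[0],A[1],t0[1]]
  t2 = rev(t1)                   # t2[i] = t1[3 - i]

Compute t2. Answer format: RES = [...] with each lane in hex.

RES = [ 0xc9  0x7c  0x1b  0xe5 ]

  t0: 1b c9 7c e5
  t1: e5 1b 7c c9
  t2: c9 7c 1b e5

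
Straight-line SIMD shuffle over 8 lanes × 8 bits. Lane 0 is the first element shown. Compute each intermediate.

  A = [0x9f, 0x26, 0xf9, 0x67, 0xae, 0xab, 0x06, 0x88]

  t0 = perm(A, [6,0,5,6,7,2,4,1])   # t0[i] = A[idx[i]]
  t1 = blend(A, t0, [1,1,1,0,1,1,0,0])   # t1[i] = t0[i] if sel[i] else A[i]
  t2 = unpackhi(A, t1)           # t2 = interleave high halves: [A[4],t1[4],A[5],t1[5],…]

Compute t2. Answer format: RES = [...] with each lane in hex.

RES = [0xae, 0x88, 0xab, 0xf9, 0x06, 0x06, 0x88, 0x88]

→ t0 |06|9f|ab|06|88|f9|ae|26|
→ t1 |06|9f|ab|67|88|f9|06|88|
→ t2 |ae|88|ab|f9|06|06|88|88|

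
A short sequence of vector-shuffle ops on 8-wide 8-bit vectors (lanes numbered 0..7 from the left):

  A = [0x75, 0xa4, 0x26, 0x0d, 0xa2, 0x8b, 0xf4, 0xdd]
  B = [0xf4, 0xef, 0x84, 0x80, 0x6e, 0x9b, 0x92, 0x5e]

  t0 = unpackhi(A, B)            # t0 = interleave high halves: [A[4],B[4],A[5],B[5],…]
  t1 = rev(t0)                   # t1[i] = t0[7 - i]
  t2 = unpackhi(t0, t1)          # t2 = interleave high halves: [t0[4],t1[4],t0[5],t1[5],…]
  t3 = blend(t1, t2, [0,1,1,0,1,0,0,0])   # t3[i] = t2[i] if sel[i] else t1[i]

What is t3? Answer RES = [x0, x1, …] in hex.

→ t0 |a2|6e|8b|9b|f4|92|dd|5e|
→ t1 |5e|dd|92|f4|9b|8b|6e|a2|
→ t2 |f4|9b|92|8b|dd|6e|5e|a2|
→ t3 |5e|9b|92|f4|dd|8b|6e|a2|

RES = [ 0x5e  0x9b  0x92  0xf4  0xdd  0x8b  0x6e  0xa2 ]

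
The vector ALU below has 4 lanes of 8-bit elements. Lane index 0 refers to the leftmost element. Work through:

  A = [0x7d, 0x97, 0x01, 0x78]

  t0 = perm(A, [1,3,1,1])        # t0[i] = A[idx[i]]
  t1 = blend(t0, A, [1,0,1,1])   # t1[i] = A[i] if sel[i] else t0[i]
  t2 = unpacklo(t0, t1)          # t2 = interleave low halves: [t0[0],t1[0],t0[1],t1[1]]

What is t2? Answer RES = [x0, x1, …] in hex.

t0 = [0x97, 0x78, 0x97, 0x97]
t1 = [0x7d, 0x78, 0x01, 0x78]
t2 = [0x97, 0x7d, 0x78, 0x78]

RES = [0x97, 0x7d, 0x78, 0x78]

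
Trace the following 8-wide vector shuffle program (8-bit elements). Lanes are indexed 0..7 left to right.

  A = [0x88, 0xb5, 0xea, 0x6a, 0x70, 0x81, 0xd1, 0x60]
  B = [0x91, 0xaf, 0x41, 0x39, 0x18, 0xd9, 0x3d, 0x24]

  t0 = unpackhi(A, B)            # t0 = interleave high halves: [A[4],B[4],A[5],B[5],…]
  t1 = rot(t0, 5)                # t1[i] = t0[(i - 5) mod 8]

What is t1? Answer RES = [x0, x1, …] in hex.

RES = [ 0xd9  0xd1  0x3d  0x60  0x24  0x70  0x18  0x81 ]

t0 = [0x70, 0x18, 0x81, 0xd9, 0xd1, 0x3d, 0x60, 0x24]
t1 = [0xd9, 0xd1, 0x3d, 0x60, 0x24, 0x70, 0x18, 0x81]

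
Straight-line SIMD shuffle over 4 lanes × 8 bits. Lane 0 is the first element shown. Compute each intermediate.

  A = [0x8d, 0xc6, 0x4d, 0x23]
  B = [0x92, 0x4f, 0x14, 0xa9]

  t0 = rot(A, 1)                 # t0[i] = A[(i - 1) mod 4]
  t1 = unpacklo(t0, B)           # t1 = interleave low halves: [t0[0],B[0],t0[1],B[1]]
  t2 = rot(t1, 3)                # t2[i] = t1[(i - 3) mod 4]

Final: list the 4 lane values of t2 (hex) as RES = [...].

  t0: 23 8d c6 4d
  t1: 23 92 8d 4f
  t2: 92 8d 4f 23

RES = [0x92, 0x8d, 0x4f, 0x23]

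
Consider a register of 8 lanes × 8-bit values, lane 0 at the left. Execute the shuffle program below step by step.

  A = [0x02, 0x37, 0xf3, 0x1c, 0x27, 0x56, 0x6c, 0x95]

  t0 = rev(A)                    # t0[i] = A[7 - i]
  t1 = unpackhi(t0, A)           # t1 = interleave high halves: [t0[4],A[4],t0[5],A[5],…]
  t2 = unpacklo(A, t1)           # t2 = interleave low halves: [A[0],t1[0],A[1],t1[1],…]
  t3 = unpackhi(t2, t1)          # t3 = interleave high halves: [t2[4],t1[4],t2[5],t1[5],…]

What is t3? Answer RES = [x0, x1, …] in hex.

RES = [ 0xf3  0x37  0xf3  0x6c  0x1c  0x02  0x56  0x95 ]

  t0: 95 6c 56 27 1c f3 37 02
  t1: 1c 27 f3 56 37 6c 02 95
  t2: 02 1c 37 27 f3 f3 1c 56
  t3: f3 37 f3 6c 1c 02 56 95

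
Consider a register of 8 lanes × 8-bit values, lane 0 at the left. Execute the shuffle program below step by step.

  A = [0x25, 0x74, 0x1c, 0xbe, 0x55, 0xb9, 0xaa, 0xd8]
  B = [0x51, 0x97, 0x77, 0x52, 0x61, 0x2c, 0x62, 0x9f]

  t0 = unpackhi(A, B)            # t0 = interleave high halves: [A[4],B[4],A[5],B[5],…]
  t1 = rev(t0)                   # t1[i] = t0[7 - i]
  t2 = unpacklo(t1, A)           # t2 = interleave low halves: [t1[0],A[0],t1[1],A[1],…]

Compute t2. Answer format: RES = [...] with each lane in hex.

RES = [ 0x9f  0x25  0xd8  0x74  0x62  0x1c  0xaa  0xbe ]

t0 = [0x55, 0x61, 0xb9, 0x2c, 0xaa, 0x62, 0xd8, 0x9f]
t1 = [0x9f, 0xd8, 0x62, 0xaa, 0x2c, 0xb9, 0x61, 0x55]
t2 = [0x9f, 0x25, 0xd8, 0x74, 0x62, 0x1c, 0xaa, 0xbe]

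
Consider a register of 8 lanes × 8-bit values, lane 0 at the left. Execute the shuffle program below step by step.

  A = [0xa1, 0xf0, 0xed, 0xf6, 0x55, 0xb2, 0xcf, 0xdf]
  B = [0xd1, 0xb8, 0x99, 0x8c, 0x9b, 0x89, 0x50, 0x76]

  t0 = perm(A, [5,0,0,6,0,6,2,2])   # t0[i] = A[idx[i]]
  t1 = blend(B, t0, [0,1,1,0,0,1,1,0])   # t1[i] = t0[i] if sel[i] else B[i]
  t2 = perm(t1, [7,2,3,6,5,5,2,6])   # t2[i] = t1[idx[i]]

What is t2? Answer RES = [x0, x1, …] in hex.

t0 = [0xb2, 0xa1, 0xa1, 0xcf, 0xa1, 0xcf, 0xed, 0xed]
t1 = [0xd1, 0xa1, 0xa1, 0x8c, 0x9b, 0xcf, 0xed, 0x76]
t2 = [0x76, 0xa1, 0x8c, 0xed, 0xcf, 0xcf, 0xa1, 0xed]

RES = [0x76, 0xa1, 0x8c, 0xed, 0xcf, 0xcf, 0xa1, 0xed]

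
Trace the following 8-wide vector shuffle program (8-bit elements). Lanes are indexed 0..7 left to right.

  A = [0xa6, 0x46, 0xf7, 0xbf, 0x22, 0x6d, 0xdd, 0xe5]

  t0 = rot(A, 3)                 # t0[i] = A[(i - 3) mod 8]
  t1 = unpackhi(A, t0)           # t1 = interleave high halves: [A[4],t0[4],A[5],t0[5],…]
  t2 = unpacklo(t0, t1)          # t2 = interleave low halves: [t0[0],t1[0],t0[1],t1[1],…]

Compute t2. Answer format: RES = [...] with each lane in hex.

→ t0 |6d|dd|e5|a6|46|f7|bf|22|
→ t1 |22|46|6d|f7|dd|bf|e5|22|
→ t2 |6d|22|dd|46|e5|6d|a6|f7|

RES = [0x6d, 0x22, 0xdd, 0x46, 0xe5, 0x6d, 0xa6, 0xf7]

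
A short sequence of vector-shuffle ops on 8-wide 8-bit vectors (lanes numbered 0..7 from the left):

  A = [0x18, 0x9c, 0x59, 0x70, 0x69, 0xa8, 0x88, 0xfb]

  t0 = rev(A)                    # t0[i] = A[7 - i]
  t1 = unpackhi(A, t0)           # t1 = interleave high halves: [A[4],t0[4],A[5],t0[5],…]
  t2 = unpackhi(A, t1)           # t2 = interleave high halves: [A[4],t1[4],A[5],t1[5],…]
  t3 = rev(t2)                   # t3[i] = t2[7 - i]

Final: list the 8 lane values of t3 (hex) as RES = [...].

RES = [ 0x18  0xfb  0xfb  0x88  0x9c  0xa8  0x88  0x69 ]

  t0: fb 88 a8 69 70 59 9c 18
  t1: 69 70 a8 59 88 9c fb 18
  t2: 69 88 a8 9c 88 fb fb 18
  t3: 18 fb fb 88 9c a8 88 69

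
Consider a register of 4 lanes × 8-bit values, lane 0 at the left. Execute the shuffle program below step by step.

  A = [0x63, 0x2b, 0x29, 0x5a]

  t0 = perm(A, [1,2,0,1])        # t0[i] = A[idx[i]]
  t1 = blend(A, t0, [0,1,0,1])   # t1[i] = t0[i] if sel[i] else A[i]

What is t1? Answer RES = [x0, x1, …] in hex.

RES = [0x63, 0x29, 0x29, 0x2b]

→ t0 |2b|29|63|2b|
→ t1 |63|29|29|2b|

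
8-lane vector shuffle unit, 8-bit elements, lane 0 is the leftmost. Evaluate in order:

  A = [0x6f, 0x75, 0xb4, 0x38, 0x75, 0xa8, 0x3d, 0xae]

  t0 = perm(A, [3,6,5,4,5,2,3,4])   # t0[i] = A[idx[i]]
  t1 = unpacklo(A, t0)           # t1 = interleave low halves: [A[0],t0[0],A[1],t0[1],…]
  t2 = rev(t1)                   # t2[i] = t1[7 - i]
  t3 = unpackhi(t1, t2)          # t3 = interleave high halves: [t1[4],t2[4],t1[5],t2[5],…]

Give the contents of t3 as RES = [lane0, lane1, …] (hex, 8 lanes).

t0 = [0x38, 0x3d, 0xa8, 0x75, 0xa8, 0xb4, 0x38, 0x75]
t1 = [0x6f, 0x38, 0x75, 0x3d, 0xb4, 0xa8, 0x38, 0x75]
t2 = [0x75, 0x38, 0xa8, 0xb4, 0x3d, 0x75, 0x38, 0x6f]
t3 = [0xb4, 0x3d, 0xa8, 0x75, 0x38, 0x38, 0x75, 0x6f]

RES = [ 0xb4  0x3d  0xa8  0x75  0x38  0x38  0x75  0x6f ]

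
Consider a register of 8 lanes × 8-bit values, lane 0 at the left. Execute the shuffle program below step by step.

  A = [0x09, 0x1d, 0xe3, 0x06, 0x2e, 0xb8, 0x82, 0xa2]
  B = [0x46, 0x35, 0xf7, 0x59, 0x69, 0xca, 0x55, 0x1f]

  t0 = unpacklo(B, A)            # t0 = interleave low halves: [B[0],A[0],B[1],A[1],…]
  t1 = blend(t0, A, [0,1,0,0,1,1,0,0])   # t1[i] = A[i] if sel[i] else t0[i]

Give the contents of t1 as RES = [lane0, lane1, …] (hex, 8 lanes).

  t0: 46 09 35 1d f7 e3 59 06
  t1: 46 1d 35 1d 2e b8 59 06

RES = [ 0x46  0x1d  0x35  0x1d  0x2e  0xb8  0x59  0x06 ]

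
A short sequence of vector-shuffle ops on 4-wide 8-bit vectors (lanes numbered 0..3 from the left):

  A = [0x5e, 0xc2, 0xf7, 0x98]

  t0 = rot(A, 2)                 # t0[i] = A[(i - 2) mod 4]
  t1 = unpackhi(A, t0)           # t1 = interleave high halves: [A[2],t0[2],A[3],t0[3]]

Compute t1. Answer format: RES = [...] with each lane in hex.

t0 = [0xf7, 0x98, 0x5e, 0xc2]
t1 = [0xf7, 0x5e, 0x98, 0xc2]

RES = [ 0xf7  0x5e  0x98  0xc2 ]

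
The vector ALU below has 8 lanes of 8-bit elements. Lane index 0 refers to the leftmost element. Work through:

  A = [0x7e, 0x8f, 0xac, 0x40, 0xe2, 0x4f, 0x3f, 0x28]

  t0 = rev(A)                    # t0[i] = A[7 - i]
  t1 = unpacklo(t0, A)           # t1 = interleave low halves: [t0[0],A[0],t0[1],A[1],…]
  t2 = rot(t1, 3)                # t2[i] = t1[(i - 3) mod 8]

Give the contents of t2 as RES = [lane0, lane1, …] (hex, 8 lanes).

RES = [ 0xac  0xe2  0x40  0x28  0x7e  0x3f  0x8f  0x4f ]

t0 = [0x28, 0x3f, 0x4f, 0xe2, 0x40, 0xac, 0x8f, 0x7e]
t1 = [0x28, 0x7e, 0x3f, 0x8f, 0x4f, 0xac, 0xe2, 0x40]
t2 = [0xac, 0xe2, 0x40, 0x28, 0x7e, 0x3f, 0x8f, 0x4f]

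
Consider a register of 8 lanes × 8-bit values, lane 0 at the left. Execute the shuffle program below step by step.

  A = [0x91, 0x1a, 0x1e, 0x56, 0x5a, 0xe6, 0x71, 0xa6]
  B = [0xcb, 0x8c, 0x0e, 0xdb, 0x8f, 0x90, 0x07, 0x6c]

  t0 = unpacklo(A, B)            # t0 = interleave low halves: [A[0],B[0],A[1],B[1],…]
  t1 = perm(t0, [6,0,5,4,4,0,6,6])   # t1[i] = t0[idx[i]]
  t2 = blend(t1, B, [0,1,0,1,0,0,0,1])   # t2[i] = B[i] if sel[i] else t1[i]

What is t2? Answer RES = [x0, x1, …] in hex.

RES = [0x56, 0x8c, 0x0e, 0xdb, 0x1e, 0x91, 0x56, 0x6c]

→ t0 |91|cb|1a|8c|1e|0e|56|db|
→ t1 |56|91|0e|1e|1e|91|56|56|
→ t2 |56|8c|0e|db|1e|91|56|6c|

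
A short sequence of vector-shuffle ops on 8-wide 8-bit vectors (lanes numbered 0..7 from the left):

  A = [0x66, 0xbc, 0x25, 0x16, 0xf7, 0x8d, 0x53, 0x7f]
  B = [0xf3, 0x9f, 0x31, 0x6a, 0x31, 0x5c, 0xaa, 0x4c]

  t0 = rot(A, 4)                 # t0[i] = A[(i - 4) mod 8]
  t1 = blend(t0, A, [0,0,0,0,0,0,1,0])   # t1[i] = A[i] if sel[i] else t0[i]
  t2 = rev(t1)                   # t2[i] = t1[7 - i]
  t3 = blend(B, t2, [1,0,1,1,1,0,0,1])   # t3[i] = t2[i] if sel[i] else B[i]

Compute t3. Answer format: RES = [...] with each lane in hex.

RES = [ 0x16  0x9f  0xbc  0x66  0x7f  0x5c  0xaa  0xf7 ]

t0 = [0xf7, 0x8d, 0x53, 0x7f, 0x66, 0xbc, 0x25, 0x16]
t1 = [0xf7, 0x8d, 0x53, 0x7f, 0x66, 0xbc, 0x53, 0x16]
t2 = [0x16, 0x53, 0xbc, 0x66, 0x7f, 0x53, 0x8d, 0xf7]
t3 = [0x16, 0x9f, 0xbc, 0x66, 0x7f, 0x5c, 0xaa, 0xf7]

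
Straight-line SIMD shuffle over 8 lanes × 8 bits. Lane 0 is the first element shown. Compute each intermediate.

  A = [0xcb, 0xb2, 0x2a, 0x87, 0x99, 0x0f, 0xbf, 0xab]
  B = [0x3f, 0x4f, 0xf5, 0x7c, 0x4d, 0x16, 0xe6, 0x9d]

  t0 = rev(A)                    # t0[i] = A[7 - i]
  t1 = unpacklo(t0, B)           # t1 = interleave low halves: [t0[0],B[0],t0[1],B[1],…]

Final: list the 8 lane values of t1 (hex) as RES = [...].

RES = [0xab, 0x3f, 0xbf, 0x4f, 0x0f, 0xf5, 0x99, 0x7c]

  t0: ab bf 0f 99 87 2a b2 cb
  t1: ab 3f bf 4f 0f f5 99 7c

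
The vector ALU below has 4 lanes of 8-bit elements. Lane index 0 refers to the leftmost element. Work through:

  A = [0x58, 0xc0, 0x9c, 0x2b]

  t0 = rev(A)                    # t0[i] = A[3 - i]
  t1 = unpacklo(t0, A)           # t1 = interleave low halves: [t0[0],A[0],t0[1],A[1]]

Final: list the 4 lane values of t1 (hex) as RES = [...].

RES = [0x2b, 0x58, 0x9c, 0xc0]

→ t0 |2b|9c|c0|58|
→ t1 |2b|58|9c|c0|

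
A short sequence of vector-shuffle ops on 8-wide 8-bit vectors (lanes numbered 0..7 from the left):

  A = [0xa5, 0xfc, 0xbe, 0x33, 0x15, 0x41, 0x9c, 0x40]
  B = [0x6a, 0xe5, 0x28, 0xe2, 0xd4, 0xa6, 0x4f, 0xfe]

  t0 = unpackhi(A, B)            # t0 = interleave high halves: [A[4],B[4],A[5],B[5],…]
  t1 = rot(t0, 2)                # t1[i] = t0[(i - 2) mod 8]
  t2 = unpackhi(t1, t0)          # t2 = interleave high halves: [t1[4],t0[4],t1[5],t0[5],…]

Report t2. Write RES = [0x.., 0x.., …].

RES = [0x41, 0x9c, 0xa6, 0x4f, 0x9c, 0x40, 0x4f, 0xfe]

  t0: 15 d4 41 a6 9c 4f 40 fe
  t1: 40 fe 15 d4 41 a6 9c 4f
  t2: 41 9c a6 4f 9c 40 4f fe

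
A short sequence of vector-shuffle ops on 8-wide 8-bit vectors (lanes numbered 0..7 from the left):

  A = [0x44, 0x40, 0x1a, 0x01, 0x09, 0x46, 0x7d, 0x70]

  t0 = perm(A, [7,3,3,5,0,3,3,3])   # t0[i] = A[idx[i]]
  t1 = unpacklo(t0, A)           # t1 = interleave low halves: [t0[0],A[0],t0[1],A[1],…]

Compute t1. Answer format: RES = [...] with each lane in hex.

RES = [0x70, 0x44, 0x01, 0x40, 0x01, 0x1a, 0x46, 0x01]

  t0: 70 01 01 46 44 01 01 01
  t1: 70 44 01 40 01 1a 46 01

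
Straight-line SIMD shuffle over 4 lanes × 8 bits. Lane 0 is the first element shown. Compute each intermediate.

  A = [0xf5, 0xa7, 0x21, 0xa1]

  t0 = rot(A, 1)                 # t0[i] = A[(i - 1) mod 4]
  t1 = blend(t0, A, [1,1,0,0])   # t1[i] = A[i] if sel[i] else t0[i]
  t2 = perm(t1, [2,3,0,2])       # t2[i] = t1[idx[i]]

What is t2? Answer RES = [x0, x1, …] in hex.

t0 = [0xa1, 0xf5, 0xa7, 0x21]
t1 = [0xf5, 0xa7, 0xa7, 0x21]
t2 = [0xa7, 0x21, 0xf5, 0xa7]

RES = [ 0xa7  0x21  0xf5  0xa7 ]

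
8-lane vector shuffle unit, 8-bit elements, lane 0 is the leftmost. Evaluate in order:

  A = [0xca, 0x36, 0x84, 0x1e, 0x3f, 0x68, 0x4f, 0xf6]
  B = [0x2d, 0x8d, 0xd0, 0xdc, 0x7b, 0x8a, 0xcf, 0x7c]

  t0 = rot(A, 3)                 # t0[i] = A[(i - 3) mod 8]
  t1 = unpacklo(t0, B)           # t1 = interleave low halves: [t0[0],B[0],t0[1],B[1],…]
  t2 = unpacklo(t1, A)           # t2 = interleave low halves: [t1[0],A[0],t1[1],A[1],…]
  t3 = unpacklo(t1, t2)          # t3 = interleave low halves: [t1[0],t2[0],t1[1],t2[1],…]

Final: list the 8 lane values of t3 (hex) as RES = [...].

RES = [0x68, 0x68, 0x2d, 0xca, 0x4f, 0x2d, 0x8d, 0x36]

  t0: 68 4f f6 ca 36 84 1e 3f
  t1: 68 2d 4f 8d f6 d0 ca dc
  t2: 68 ca 2d 36 4f 84 8d 1e
  t3: 68 68 2d ca 4f 2d 8d 36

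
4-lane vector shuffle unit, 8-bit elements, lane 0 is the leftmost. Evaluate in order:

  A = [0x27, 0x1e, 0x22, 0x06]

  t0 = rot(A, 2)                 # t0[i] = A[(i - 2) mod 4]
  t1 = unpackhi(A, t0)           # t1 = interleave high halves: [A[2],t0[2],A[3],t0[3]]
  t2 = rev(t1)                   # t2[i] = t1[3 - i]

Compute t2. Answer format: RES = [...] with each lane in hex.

RES = [ 0x1e  0x06  0x27  0x22 ]

→ t0 |22|06|27|1e|
→ t1 |22|27|06|1e|
→ t2 |1e|06|27|22|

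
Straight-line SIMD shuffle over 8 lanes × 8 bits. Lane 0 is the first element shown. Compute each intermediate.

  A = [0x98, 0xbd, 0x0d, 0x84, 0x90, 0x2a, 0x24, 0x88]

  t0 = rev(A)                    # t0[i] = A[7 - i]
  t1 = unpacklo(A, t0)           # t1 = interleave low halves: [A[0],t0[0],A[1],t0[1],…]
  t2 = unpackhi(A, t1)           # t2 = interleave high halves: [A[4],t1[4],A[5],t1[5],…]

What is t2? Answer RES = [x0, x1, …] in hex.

t0 = [0x88, 0x24, 0x2a, 0x90, 0x84, 0x0d, 0xbd, 0x98]
t1 = [0x98, 0x88, 0xbd, 0x24, 0x0d, 0x2a, 0x84, 0x90]
t2 = [0x90, 0x0d, 0x2a, 0x2a, 0x24, 0x84, 0x88, 0x90]

RES = [0x90, 0x0d, 0x2a, 0x2a, 0x24, 0x84, 0x88, 0x90]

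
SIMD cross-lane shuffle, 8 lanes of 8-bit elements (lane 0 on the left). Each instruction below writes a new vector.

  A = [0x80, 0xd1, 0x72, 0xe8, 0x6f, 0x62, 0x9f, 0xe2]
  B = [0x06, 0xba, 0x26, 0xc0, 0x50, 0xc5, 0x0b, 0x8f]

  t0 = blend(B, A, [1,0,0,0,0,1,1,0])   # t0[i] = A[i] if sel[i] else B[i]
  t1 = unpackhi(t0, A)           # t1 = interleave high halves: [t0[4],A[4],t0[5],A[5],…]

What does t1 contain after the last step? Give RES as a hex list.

RES = [0x50, 0x6f, 0x62, 0x62, 0x9f, 0x9f, 0x8f, 0xe2]

  t0: 80 ba 26 c0 50 62 9f 8f
  t1: 50 6f 62 62 9f 9f 8f e2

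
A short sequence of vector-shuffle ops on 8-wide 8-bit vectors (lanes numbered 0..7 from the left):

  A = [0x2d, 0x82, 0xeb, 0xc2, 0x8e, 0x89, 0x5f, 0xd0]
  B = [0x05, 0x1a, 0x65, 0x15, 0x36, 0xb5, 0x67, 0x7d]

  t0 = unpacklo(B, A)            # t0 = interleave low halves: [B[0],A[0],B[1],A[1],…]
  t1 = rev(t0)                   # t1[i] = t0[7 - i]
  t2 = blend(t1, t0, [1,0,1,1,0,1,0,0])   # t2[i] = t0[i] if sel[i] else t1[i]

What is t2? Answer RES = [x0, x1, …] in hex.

t0 = [0x05, 0x2d, 0x1a, 0x82, 0x65, 0xeb, 0x15, 0xc2]
t1 = [0xc2, 0x15, 0xeb, 0x65, 0x82, 0x1a, 0x2d, 0x05]
t2 = [0x05, 0x15, 0x1a, 0x82, 0x82, 0xeb, 0x2d, 0x05]

RES = [ 0x05  0x15  0x1a  0x82  0x82  0xeb  0x2d  0x05 ]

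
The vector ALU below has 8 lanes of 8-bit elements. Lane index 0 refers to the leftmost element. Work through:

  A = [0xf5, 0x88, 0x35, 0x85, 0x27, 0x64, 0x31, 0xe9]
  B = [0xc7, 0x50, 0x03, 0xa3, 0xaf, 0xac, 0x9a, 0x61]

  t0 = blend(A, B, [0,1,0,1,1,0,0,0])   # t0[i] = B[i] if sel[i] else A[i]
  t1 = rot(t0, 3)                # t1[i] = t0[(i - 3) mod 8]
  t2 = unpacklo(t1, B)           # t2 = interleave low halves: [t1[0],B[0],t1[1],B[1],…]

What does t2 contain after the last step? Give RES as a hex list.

RES = [ 0x64  0xc7  0x31  0x50  0xe9  0x03  0xf5  0xa3 ]

→ t0 |f5|50|35|a3|af|64|31|e9|
→ t1 |64|31|e9|f5|50|35|a3|af|
→ t2 |64|c7|31|50|e9|03|f5|a3|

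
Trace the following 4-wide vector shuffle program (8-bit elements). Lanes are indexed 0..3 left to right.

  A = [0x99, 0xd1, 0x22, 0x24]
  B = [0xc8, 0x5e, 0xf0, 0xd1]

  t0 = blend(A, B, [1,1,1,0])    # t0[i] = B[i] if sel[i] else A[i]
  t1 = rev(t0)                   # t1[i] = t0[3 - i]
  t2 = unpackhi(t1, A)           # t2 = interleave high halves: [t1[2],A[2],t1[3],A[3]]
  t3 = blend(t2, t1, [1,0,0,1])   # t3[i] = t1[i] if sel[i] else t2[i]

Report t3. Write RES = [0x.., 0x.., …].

RES = [ 0x24  0x22  0xc8  0xc8 ]

→ t0 |c8|5e|f0|24|
→ t1 |24|f0|5e|c8|
→ t2 |5e|22|c8|24|
→ t3 |24|22|c8|c8|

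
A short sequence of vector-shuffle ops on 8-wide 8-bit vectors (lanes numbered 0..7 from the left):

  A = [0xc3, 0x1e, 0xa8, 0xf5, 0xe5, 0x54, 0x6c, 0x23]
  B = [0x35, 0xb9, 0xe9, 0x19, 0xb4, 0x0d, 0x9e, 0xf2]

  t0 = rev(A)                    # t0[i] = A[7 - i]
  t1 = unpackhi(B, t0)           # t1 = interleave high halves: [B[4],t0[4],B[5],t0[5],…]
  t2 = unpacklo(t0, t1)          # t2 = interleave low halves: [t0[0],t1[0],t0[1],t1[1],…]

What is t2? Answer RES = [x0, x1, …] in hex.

RES = [ 0x23  0xb4  0x6c  0xf5  0x54  0x0d  0xe5  0xa8 ]

→ t0 |23|6c|54|e5|f5|a8|1e|c3|
→ t1 |b4|f5|0d|a8|9e|1e|f2|c3|
→ t2 |23|b4|6c|f5|54|0d|e5|a8|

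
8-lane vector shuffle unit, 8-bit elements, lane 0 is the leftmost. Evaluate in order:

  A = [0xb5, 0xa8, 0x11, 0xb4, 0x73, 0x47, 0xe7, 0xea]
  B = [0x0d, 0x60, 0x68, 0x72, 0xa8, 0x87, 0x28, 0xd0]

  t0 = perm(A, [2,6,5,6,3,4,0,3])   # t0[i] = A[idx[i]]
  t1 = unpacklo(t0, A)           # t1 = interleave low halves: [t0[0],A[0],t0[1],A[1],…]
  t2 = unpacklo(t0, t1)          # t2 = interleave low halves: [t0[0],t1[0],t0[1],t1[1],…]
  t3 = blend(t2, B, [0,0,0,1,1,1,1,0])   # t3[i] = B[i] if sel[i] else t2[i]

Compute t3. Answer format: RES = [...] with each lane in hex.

RES = [0x11, 0x11, 0xe7, 0x72, 0xa8, 0x87, 0x28, 0xa8]

→ t0 |11|e7|47|e7|b4|73|b5|b4|
→ t1 |11|b5|e7|a8|47|11|e7|b4|
→ t2 |11|11|e7|b5|47|e7|e7|a8|
→ t3 |11|11|e7|72|a8|87|28|a8|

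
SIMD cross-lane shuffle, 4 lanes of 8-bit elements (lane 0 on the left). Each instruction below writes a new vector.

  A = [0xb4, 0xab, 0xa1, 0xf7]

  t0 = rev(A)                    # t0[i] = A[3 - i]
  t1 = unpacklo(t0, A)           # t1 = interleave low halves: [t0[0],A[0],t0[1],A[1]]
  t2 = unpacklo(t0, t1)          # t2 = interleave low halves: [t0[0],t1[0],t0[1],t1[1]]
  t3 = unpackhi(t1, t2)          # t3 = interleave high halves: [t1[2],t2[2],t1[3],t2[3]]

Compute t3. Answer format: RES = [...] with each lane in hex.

t0 = [0xf7, 0xa1, 0xab, 0xb4]
t1 = [0xf7, 0xb4, 0xa1, 0xab]
t2 = [0xf7, 0xf7, 0xa1, 0xb4]
t3 = [0xa1, 0xa1, 0xab, 0xb4]

RES = [ 0xa1  0xa1  0xab  0xb4 ]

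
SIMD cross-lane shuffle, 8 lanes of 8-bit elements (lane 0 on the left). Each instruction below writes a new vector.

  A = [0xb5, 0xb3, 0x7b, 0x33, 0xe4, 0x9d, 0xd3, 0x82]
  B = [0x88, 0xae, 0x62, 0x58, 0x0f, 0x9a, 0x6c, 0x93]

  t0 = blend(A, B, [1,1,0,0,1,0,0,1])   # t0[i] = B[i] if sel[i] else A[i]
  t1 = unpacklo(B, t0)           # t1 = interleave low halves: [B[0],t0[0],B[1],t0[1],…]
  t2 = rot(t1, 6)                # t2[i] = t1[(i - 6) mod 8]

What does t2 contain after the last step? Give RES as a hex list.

RES = [ 0xae  0xae  0x62  0x7b  0x58  0x33  0x88  0x88 ]

→ t0 |88|ae|7b|33|0f|9d|d3|93|
→ t1 |88|88|ae|ae|62|7b|58|33|
→ t2 |ae|ae|62|7b|58|33|88|88|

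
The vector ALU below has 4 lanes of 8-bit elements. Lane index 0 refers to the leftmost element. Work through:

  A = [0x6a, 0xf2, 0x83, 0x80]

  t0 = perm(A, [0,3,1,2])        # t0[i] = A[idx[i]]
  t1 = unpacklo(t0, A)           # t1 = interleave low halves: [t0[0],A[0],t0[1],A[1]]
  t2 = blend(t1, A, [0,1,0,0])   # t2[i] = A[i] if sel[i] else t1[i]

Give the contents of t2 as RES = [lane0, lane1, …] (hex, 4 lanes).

RES = [0x6a, 0xf2, 0x80, 0xf2]

  t0: 6a 80 f2 83
  t1: 6a 6a 80 f2
  t2: 6a f2 80 f2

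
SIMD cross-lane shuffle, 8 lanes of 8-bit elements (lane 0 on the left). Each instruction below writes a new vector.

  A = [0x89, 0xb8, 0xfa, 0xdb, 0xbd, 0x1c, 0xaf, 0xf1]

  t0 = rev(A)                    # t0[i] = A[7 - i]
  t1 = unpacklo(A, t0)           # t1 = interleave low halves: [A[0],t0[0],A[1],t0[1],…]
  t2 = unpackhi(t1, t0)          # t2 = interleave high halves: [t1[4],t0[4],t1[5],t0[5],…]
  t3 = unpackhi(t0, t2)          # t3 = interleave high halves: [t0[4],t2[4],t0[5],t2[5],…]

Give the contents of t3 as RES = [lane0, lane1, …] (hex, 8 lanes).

→ t0 |f1|af|1c|bd|db|fa|b8|89|
→ t1 |89|f1|b8|af|fa|1c|db|bd|
→ t2 |fa|db|1c|fa|db|b8|bd|89|
→ t3 |db|db|fa|b8|b8|bd|89|89|

RES = [0xdb, 0xdb, 0xfa, 0xb8, 0xb8, 0xbd, 0x89, 0x89]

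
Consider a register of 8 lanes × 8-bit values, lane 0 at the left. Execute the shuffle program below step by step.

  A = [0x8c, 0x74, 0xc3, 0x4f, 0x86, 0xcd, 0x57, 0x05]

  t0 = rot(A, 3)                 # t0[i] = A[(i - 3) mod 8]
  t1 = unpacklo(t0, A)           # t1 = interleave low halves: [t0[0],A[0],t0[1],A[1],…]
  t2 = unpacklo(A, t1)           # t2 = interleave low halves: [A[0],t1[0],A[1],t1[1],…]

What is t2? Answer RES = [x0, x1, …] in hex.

t0 = [0xcd, 0x57, 0x05, 0x8c, 0x74, 0xc3, 0x4f, 0x86]
t1 = [0xcd, 0x8c, 0x57, 0x74, 0x05, 0xc3, 0x8c, 0x4f]
t2 = [0x8c, 0xcd, 0x74, 0x8c, 0xc3, 0x57, 0x4f, 0x74]

RES = [ 0x8c  0xcd  0x74  0x8c  0xc3  0x57  0x4f  0x74 ]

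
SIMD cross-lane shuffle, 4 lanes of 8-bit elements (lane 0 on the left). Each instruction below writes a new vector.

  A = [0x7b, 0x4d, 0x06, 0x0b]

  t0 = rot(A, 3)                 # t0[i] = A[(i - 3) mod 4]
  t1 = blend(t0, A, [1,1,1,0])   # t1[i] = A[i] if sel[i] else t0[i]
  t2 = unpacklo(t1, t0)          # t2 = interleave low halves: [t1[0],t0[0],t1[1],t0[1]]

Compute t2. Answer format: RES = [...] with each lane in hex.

t0 = [0x4d, 0x06, 0x0b, 0x7b]
t1 = [0x7b, 0x4d, 0x06, 0x7b]
t2 = [0x7b, 0x4d, 0x4d, 0x06]

RES = [0x7b, 0x4d, 0x4d, 0x06]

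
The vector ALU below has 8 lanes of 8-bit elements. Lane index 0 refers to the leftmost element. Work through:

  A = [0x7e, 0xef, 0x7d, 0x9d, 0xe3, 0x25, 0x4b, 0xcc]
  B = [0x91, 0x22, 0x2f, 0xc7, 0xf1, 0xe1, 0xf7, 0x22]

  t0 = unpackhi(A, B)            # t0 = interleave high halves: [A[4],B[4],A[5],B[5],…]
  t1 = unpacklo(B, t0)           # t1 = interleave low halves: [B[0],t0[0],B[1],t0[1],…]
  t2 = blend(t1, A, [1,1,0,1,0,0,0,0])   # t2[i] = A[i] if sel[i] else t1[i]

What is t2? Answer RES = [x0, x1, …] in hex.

RES = [0x7e, 0xef, 0x22, 0x9d, 0x2f, 0x25, 0xc7, 0xe1]

  t0: e3 f1 25 e1 4b f7 cc 22
  t1: 91 e3 22 f1 2f 25 c7 e1
  t2: 7e ef 22 9d 2f 25 c7 e1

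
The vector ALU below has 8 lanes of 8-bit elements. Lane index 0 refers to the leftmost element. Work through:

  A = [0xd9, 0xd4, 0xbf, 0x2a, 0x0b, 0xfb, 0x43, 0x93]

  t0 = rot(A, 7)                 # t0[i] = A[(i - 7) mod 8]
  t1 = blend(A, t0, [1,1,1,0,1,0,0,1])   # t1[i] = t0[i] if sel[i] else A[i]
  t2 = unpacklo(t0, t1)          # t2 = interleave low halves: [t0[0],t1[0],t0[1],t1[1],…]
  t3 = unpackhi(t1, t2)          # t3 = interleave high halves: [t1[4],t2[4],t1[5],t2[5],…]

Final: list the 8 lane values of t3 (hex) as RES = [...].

→ t0 |d4|bf|2a|0b|fb|43|93|d9|
→ t1 |d4|bf|2a|2a|fb|fb|43|d9|
→ t2 |d4|d4|bf|bf|2a|2a|0b|2a|
→ t3 |fb|2a|fb|2a|43|0b|d9|2a|

RES = [0xfb, 0x2a, 0xfb, 0x2a, 0x43, 0x0b, 0xd9, 0x2a]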